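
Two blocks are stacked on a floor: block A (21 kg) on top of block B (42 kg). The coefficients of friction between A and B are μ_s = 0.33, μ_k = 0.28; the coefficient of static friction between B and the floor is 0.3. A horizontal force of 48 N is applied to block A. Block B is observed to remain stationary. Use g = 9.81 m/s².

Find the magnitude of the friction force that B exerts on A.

Normal force at the A–B interface: N₁ = m_A g = 206 N.
Maximum static friction on A from B: μ_s N₁ = 0.33×206 = 67.98 N.
P = 48 N is within that limit, so A and B move together (both at rest); the A–B friction is simply f₁ = P = 48 N.
By Newton's third law B feels 48 N forward from A. With B stationary, the floor's static friction on B balances it: f₂ = 48 N (well within μ_s(m_A+m_B)g = 185.4 N).

f ≈ 48 N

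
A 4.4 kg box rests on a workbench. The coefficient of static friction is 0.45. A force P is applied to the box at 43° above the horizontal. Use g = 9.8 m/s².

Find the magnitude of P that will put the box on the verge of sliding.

N = m g − P sin α (the pull lifts the box).
At impending slip, P cos α = μ_s N = μ_s (m g − P sin α).
Solving: P (cos α + μ_s sin α) = μ_s m g → P = 0.45×43.1/(cos 43° + 0.45 sin 43°) = 19.4/1.038 = 18.7 N.

P ≈ 18.7 N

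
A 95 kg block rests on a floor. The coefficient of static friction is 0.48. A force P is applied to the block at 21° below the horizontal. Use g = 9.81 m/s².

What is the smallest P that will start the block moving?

N = m g + P sin α (the push presses the block into the floor).
At impending slip, P cos α = μ_s N = μ_s (m g + P sin α).
Solving: P (cos α − μ_s sin α) = μ_s m g → P = 0.48×932/(cos 21° − 0.48 sin 21°) = 447/0.7616 = 587 N.

P ≈ 587 N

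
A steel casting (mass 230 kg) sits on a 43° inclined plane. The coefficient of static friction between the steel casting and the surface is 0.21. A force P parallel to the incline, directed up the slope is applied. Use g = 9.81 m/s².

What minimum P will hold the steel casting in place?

The steel casting tends to slide down (tan θ > μ_s), so at the point of impending slip friction acts up-slope at its limit: f = μ_s N.
P is parallel to the surface, so N = m g cos θ = 1650 N.
Along the incline: P + μ_s N = m g sin θ, so P = 1540 − 0.21×1650 = 1190 N.

P_min ≈ 1190 N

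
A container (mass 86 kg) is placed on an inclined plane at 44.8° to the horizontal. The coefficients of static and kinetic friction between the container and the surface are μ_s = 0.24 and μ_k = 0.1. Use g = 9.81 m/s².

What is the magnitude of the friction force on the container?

The normal reaction is N = m g cos θ = 598.6 N.
Along the slope the weight component is m g sin θ = 594.5 N; friction must supply exactly this, acting up-slope.
Static friction can supply at most μ_s N = 143.7 N.
|594.5| exceeds 143.7 N, so the container slips down-slope; friction is kinetic, f = μ_k N = 0.1×598.6 = 59.9 N.

f ≈ 59.9 N (up the incline)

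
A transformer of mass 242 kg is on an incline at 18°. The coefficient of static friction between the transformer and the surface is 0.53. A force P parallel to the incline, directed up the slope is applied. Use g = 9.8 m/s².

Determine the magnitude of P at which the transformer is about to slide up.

P ≈ 1930 N

At impending motion up the slope, friction acts down-slope at its limit: f = μ_s N.
P is parallel to the surface, so N = m g cos θ = 2260 N.
Along the incline: P = m g sin θ + μ_s N = 733 + 0.53×2260 = 1930 N.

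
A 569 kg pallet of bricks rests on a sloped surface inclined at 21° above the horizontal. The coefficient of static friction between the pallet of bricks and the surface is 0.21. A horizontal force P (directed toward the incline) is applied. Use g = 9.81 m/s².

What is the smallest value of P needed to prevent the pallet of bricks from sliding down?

P_min ≈ 898 N

The pallet of bricks tends to slide down (tan θ > μ_s), so at the point of impending slip friction acts up-slope at its limit: f = μ_s N.
Perpendicular to the incline: N = m g cos θ + P sin θ.
Along the incline: P cos θ + μ_s N = m g sin θ, i.e. P cos θ + μ_s (m g cos θ + P sin θ) = m g sin θ.
Solving, P (cos θ + μ_s sin θ) = m g (sin θ − μ_s cos θ), so P = 5580×0.1623/1.009 = 898 N.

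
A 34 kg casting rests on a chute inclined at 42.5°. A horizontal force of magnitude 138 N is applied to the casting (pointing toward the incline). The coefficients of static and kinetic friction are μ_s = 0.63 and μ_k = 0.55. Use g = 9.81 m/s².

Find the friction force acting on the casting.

Normal direction: N = m g cos θ + P sin θ = 339.1 N.
Along the incline, the net driving force (taking up-slope positive) is P cos θ − m g sin θ = 101.7 − 225.3 = -123.6 N, so equilibrium requires friction f = 123.6 N (up-slope).
Maximum static friction: μ_s N = 0.63 × 339.1 = 213.7 N.
Since 123.6 N is within the 213.7 N limit, the casting stays put and friction is exactly 124 N.

f ≈ 124 N (up the incline)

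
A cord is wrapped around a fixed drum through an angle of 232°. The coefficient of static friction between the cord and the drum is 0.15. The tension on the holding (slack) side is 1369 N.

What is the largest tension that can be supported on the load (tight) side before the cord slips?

At impending slip the capstan equation gives T₂/T₁ = e^{μβ} with β in radians.
β = 232° × π/180 = 4.049 rad.
e^{μβ} = e^{0.15×4.049} = 1.836.
T₂ = T₁ · e^{μβ} = 1369 × 1.836 = 2510 N.

T_max ≈ 2510 N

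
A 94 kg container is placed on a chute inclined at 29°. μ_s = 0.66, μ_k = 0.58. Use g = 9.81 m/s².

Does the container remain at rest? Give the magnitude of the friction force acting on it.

f ≈ 447 N

N = m g cos θ = 807 N.
Down-slope weight component: m g sin θ = 447 N.
μ_s N = 532 N.
447 ≤ 532 N, so it stays put; friction = 447 N.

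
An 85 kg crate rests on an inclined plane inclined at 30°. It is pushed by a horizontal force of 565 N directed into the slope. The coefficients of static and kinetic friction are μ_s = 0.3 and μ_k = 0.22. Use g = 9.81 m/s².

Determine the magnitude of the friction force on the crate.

f ≈ 72.4 N (down the incline)

The horizontal push has a component P sin θ into the surface, so N = m g cos θ + P sin θ = 722.1 + 282.5 = 1005 N.
Parallel to the incline: P cos θ − m g sin θ = 489.3 − 416.9 = 72.38 N; the friction needed to balance this is 72.38 N acting down the slope.
The limit of static friction is μ_s N = 301.4 N.
Since 72.38 N is within the 301.4 N limit, the crate stays put and friction is exactly 72.4 N.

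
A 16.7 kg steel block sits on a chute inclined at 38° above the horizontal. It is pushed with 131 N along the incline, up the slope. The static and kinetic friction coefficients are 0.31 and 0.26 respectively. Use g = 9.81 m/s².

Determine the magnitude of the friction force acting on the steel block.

Perpendicular to the surface, N = m g cos θ = 16.7·9.81·cos 38° = 129.1 N.
For equilibrium along the incline the friction force must supply f = m g sin θ − P = 100.9 − 131 = -30.14 N (positive meaning up-slope).
Maximum static friction available: μ_s N = 0.31 × 129.1 = 40.02 N.
Since |-30.14| ≤ 40.02 N, the steel block remains in static equilibrium and friction takes exactly the required value.

f ≈ 30.1 N (down the incline)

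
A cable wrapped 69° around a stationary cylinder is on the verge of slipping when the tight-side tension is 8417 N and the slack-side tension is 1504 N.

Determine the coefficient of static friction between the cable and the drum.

μ ≈ 1.43

T₂/T₁ = e^{μβ} → μ = ln(T₂/T₁)/β.
β = 69° = 1.204 rad.
μ = ln(8417/1504)/1.204 = ln(5.596)/1.204 = 1.43.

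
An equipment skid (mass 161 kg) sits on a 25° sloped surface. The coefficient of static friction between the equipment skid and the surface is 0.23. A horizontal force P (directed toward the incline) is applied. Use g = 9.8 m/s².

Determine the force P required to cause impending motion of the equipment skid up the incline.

At impending motion up the slope, friction acts down-slope at its limit: f = μ_s N.
Perpendicular to the incline: N = m g cos θ + P sin θ.
Along the incline: P cos θ = m g sin θ + μ_s N = m g sin θ + μ_s (m g cos θ + P sin θ).
Solving, P (cos θ − μ_s sin θ) = m g (sin θ + μ_s cos θ), so P = 161×9.8×(sin 25° + 0.23 cos 25°)/(cos 25° − 0.23 sin 25°) = 1580×0.6311/0.8091 = 1230 N.

P ≈ 1230 N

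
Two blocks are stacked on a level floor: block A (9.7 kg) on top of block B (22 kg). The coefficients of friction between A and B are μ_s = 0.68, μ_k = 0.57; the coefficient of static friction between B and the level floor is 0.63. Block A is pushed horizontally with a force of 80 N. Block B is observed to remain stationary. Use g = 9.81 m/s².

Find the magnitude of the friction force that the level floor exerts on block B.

The normal force B exerts on A is simply A's weight, N₁ = 95.16 N.
So the A–B interface can sustain at most μ_s N₁ = 64.71 N of static friction.
Since P = 80 N > 64.71 N, A slides on B; the A–B friction is kinetic: f₁ = μ_k N₁ = 0.57×95.16 = 54.2 N.
B experiences an equal 54.2 N forward from A (third law). B is in equilibrium, so the floor supplies f₂ = 54.2 N of static friction (limit μ_s(m_A+m_B)g = 195.9 N, not exceeded).

f ≈ 54.2 N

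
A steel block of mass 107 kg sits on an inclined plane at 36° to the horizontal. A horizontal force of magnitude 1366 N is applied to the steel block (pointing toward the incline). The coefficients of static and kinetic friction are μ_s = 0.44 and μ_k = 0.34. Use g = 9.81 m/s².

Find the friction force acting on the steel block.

Resolve perpendicular to the incline: N = m g cos θ + P sin θ = 107×9.81×cos 36° + 1366×sin 36° = 1652 N.
Along the incline, the net driving force (taking up-slope positive) is P cos θ − m g sin θ = 1105 − 617 = 488.1 N, so equilibrium requires friction f = -488.1 N (down-slope).
The limit of static friction is μ_s N = 726.9 N.
Since 488.1 N is within the 726.9 N limit, the steel block stays put and friction is exactly 488 N.

f ≈ 488 N (down the incline)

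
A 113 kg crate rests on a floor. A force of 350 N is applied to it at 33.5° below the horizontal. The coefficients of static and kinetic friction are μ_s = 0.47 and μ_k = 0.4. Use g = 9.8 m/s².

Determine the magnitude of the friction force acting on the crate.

N = m g + P sin α = 1107 + 350×sin 33.5° = 1301 N.
For equilibrium, f = P cos α = 350×cos 33.5° = 291.9 N.
μ_s N = 0.47 × 1301 = 611.3 N.
Since 291.9 N does not exceed the limit, the crate stays at rest and f = 292 N.

f ≈ 292 N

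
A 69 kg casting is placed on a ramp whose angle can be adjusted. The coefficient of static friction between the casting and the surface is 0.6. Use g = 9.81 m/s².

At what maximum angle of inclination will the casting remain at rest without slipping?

θ_max ≈ 31°

At the slip threshold, m g sin θ = μ_s · m g cos θ, so tan θ = μ_s.
θ_max = arctan(0.6) = 31°.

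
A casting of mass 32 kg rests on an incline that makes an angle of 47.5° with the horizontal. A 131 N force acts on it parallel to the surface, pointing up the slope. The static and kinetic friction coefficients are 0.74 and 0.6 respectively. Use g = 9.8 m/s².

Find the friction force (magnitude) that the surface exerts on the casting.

The normal reaction is N = m g cos θ = 211.9 N.
For equilibrium along the incline the friction force must supply f = m g sin θ − P = 231.2 − 131 = 100.2 N (positive meaning up-slope).
The static-friction ceiling is μ_s N = 0.74 × 211.9 = 156.8 N.
Since |100.2| ≤ 156.8 N, the casting remains in static equilibrium and friction takes exactly the required value.

f ≈ 100 N (up the incline)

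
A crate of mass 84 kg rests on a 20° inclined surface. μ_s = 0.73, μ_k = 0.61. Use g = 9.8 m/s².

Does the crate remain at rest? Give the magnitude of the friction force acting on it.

N = m g cos θ = 774 N.
Down-slope weight component: m g sin θ = 282 N.
μ_s N = 565 N.
282 ≤ 565 N, so it stays put; friction = 282 N.

f ≈ 282 N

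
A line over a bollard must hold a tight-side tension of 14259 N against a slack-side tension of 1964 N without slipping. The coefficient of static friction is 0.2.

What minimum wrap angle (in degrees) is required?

β_min ≈ 568°

T₂/T₁ = e^{μβ} → β = ln(T₂/T₁)/μ.
β = ln(14259/1964)/0.2 = 1.982/0.2 = 9.912 rad.
In degrees: β = 9.912 × 180/π = 568°.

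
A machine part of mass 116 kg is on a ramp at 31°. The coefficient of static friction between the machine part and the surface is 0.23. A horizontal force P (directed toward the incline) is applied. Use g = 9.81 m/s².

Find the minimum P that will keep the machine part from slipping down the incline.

The machine part tends to slide down (tan θ > μ_s), so at the point of impending slip friction acts up-slope at its limit: f = μ_s N.
Perpendicular to the incline: N = m g cos θ + P sin θ.
Along the incline: P cos θ + μ_s N = m g sin θ, i.e. P cos θ + μ_s (m g cos θ + P sin θ) = m g sin θ.
Solving, P (cos θ + μ_s sin θ) = m g (sin θ − μ_s cos θ), so P = 1140×0.3179/0.9756 = 371 N.

P_min ≈ 371 N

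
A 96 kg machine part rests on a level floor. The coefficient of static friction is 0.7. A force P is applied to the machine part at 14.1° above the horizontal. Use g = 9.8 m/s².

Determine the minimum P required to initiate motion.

P ≈ 577 N

N = m g − P sin α (the pull lifts the machine part).
At impending slip, P cos α = μ_s N = μ_s (m g − P sin α).
Solving: P (cos α + μ_s sin α) = μ_s m g → P = 0.7×941/(cos 14.1° + 0.7 sin 14.1°) = 659/1.14 = 577 N.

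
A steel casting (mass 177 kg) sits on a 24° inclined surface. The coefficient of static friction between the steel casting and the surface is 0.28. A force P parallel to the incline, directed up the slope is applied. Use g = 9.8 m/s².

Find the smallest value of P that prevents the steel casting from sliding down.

The steel casting tends to slide down (tan θ > μ_s), so at the point of impending slip friction acts up-slope at its limit: f = μ_s N.
P is parallel to the surface, so N = m g cos θ = 1580 N.
Along the incline: P + μ_s N = m g sin θ, so P = 706 − 0.28×1580 = 262 N.

P_min ≈ 262 N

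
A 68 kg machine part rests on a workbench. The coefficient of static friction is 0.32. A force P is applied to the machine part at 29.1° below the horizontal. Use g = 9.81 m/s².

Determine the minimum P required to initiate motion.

P ≈ 297 N

N = m g + P sin α (the push presses the machine part into the workbench).
At impending slip, P cos α = μ_s N = μ_s (m g + P sin α).
Solving: P (cos α − μ_s sin α) = μ_s m g → P = 0.32×667/(cos 29.1° − 0.32 sin 29.1°) = 213/0.7181 = 297 N.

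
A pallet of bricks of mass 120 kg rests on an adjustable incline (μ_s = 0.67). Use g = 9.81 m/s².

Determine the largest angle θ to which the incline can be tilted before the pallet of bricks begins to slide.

θ_max ≈ 33.8°

At the slip threshold, m g sin θ = μ_s · m g cos θ, so tan θ = μ_s.
θ_max = arctan(0.67) = 33.8°.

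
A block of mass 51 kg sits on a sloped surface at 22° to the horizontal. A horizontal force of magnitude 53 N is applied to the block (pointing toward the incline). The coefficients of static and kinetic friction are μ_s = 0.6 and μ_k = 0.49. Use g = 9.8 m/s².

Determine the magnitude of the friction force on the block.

f ≈ 138 N (up the incline)

Resolve perpendicular to the incline: N = m g cos θ + P sin θ = 51×9.8×cos 22° + 53×sin 22° = 483.3 N.
Parallel to the incline: P cos θ − m g sin θ = 49.14 − 187.2 = -138.1 N; the friction needed to balance this is 138.1 N acting up the slope.
Maximum static friction: μ_s N = 0.6 × 483.3 = 290 N.
Since 138.1 N is within the 290 N limit, the block stays put and friction is exactly 138 N.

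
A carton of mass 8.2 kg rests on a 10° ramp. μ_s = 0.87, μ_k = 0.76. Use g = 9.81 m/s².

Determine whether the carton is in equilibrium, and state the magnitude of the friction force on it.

N = m g cos θ = 79.2 N.
Down-slope weight component: m g sin θ = 14 N.
μ_s N = 68.9 N.
14 ≤ 68.9 N, so it stays put; friction = 14 N.

f ≈ 14 N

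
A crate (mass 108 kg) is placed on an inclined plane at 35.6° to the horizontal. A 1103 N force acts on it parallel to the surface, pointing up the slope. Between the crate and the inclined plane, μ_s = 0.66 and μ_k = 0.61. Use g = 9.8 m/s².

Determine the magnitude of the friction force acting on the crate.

f ≈ 487 N (down the incline)

Normal force: N = m g cos θ = 108 × 9.8 × cos 35.6° = 860.6 N.
Parallel to the incline, ΣF = 0 gives f = m g sin θ − P = 616.1 − 1103 = -486.9 N (up-slope positive).
The static-friction ceiling is μ_s N = 0.66 × 860.6 = 568 N.
Since |-486.9| ≤ 568 N, static friction is sufficient; f equals the required value, not μ_s N.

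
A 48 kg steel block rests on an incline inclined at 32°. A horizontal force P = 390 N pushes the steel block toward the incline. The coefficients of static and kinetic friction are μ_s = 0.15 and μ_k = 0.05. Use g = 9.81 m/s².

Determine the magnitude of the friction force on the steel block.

f ≈ 81.2 N (down the incline)

Normal direction: N = m g cos θ + P sin θ = 606 N.
Parallel to the incline: P cos θ − m g sin θ = 330.7 − 249.5 = 81.21 N; the friction needed to balance this is 81.21 N acting down the slope.
The limit of static friction is μ_s N = 90.9 N.
Since 81.21 N is within the 90.9 N limit, the steel block stays put and friction is exactly 81.2 N.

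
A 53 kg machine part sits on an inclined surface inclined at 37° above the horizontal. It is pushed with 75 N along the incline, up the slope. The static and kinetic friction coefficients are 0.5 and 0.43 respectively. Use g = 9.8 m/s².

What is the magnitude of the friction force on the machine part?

f ≈ 178 N (up the incline)

Perpendicular to the surface, N = m g cos θ = 53·9.8·cos 37° = 414.8 N.
Parallel to the incline, ΣF = 0 gives f = m g sin θ − P = 312.6 − 75 = 237.6 N (up-slope positive).
Maximum static friction available: μ_s N = 0.5 × 414.8 = 207.4 N.
|237.6| exceeds 207.4 N, so the machine part slips down-slope; friction is kinetic, f = μ_k N = 0.43×414.8 = 178 N.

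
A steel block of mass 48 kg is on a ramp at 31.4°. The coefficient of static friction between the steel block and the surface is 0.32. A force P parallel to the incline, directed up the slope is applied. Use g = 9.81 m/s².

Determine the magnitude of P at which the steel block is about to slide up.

At impending motion up the slope, friction acts down-slope at its limit: f = μ_s N.
P is parallel to the surface, so N = m g cos θ = 402 N.
Along the incline: P = m g sin θ + μ_s N = 245 + 0.32×402 = 374 N.

P ≈ 374 N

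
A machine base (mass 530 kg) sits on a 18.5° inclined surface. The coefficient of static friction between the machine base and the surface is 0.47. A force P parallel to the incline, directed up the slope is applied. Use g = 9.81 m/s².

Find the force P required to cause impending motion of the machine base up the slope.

At impending motion up the slope, friction acts down-slope at its limit: f = μ_s N.
P is parallel to the surface, so N = m g cos θ = 4930 N.
Along the incline: P = m g sin θ + μ_s N = 1650 + 0.47×4930 = 3970 N.

P ≈ 3970 N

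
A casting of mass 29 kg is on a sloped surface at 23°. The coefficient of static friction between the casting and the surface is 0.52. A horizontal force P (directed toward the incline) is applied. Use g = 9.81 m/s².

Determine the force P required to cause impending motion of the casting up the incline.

At impending motion up the slope, friction acts down-slope at its limit: f = μ_s N.
Perpendicular to the incline: N = m g cos θ + P sin θ.
Along the incline: P cos θ = m g sin θ + μ_s N = m g sin θ + μ_s (m g cos θ + P sin θ).
Solving, P (cos θ − μ_s sin θ) = m g (sin θ + μ_s cos θ), so P = 29×9.81×(sin 23° + 0.52 cos 23°)/(cos 23° − 0.52 sin 23°) = 284×0.8694/0.7173 = 345 N.

P ≈ 345 N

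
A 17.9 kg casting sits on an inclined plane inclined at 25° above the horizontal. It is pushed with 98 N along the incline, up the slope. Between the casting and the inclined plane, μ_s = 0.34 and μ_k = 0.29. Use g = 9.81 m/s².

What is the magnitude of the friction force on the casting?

Normal force: N = m g cos θ = 17.9 × 9.81 × cos 25° = 159.1 N.
For equilibrium along the incline the friction force must supply f = m g sin θ − P = 74.21 − 98 = -23.79 N (positive meaning up-slope).
Static friction can supply at most μ_s N = 54.11 N.
Since |-23.79| ≤ 54.11 N, static friction is sufficient; f equals the required value, not μ_s N.

f ≈ 23.8 N (down the incline)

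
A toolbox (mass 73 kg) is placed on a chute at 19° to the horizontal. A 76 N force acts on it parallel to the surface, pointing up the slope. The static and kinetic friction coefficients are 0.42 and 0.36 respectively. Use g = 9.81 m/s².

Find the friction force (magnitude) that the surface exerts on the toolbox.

f ≈ 157 N (up the incline)

Perpendicular to the surface, N = m g cos θ = 73·9.81·cos 19° = 677.1 N.
Parallel to the incline, ΣF = 0 gives f = m g sin θ − P = 233.1 − 76 = 157.1 N (up-slope positive).
Maximum static friction available: μ_s N = 0.42 × 677.1 = 284.4 N.
Since |157.1| ≤ 284.4 N, no slip — friction simply equals what equilibrium demands.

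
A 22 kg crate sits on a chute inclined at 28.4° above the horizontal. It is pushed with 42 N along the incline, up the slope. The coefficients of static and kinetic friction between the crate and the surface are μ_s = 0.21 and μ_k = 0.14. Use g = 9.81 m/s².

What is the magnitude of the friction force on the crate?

The normal reaction is N = m g cos θ = 189.8 N.
For equilibrium along the incline the friction force must supply f = m g sin θ − P = 102.6 − 42 = 60.65 N (positive meaning up-slope).
Static friction can supply at most μ_s N = 39.87 N.
|60.65| exceeds 39.87 N, so the crate slips down-slope; friction is kinetic, f = μ_k N = 0.14×189.8 = 26.6 N.

f ≈ 26.6 N (up the incline)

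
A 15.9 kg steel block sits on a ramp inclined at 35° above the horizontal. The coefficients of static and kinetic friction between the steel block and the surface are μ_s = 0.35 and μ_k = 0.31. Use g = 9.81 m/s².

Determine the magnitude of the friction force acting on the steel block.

Perpendicular to the surface, N = m g cos θ = 15.9·9.81·cos 35° = 127.8 N.
Along the slope the weight component is m g sin θ = 89.47 N; friction must supply exactly this, acting up-slope.
Static friction can supply at most μ_s N = 44.72 N.
|89.47| exceeds 44.72 N, so the steel block slips down-slope; friction is kinetic, f = μ_k N = 0.31×127.8 = 39.6 N.

f ≈ 39.6 N (up the incline)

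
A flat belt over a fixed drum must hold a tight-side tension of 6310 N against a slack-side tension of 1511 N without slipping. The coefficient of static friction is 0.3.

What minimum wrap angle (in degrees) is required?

T₂/T₁ = e^{μβ} → β = ln(T₂/T₁)/μ.
β = ln(6310/1511)/0.3 = 1.429/0.3 = 4.765 rad.
In degrees: β = 4.765 × 180/π = 273°.

β_min ≈ 273°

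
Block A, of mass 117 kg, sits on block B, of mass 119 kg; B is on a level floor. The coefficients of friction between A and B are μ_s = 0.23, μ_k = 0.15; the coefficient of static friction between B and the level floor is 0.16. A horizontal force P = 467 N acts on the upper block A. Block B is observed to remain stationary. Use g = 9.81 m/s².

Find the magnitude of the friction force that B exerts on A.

Between the blocks, N₁ = m_A g = 1148 N.
Maximum static friction on A from B: μ_s N₁ = 0.23×1148 = 264 N.
Since P = 467 N > 264 N, A slides on B; the A–B friction is kinetic: f₁ = μ_k N₁ = 0.15×1148 = 172 N.
By Newton's third law B feels 172 N forward from A. With B stationary, the floor's static friction on B balances it: f₂ = 172 N (well within μ_s(m_A+m_B)g = 370.4 N).

f ≈ 172 N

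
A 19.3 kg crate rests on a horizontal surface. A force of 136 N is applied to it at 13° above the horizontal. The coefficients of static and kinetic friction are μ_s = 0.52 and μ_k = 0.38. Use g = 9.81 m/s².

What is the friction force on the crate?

Vertical equilibrium gives N = m g − P sin α = 158.7 N.
Horizontally, friction must balance P cos α = 132.5 N.
μ_s N = 0.52 × 158.7 = 82.54 N.
132.5 > 82.54 N → the crate slides; f = μ_k N = 0.38×158.7 = 60.3 N.

f ≈ 60.3 N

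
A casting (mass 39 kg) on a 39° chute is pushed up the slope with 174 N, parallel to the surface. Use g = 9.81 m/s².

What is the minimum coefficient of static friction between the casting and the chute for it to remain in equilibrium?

μ_s,min ≈ 0.225

N = m g cos θ = 297.3 N.
Friction must make up the shortfall along the incline: f = m g sin θ − P = 240.8 − 174 = 66.77 N.
At the threshold f = μ_s N, so μ_s,min = 66.77/297.3 = 0.225.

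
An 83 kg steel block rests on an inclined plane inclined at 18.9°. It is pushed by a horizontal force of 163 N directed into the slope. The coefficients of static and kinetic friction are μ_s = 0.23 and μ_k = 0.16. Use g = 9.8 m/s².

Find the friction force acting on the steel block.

Resolve perpendicular to the incline: N = m g cos θ + P sin θ = 83×9.8×cos 18.9° + 163×sin 18.9° = 822.3 N.
Along the incline, the net driving force (taking up-slope positive) is P cos θ − m g sin θ = 154.2 − 263.5 = -109.3 N, so equilibrium requires friction f = 109.3 N (up-slope).
Maximum static friction: μ_s N = 0.23 × 822.3 = 189.1 N.
|f_req| = 109.3 ≤ 189.1 N → the steel block is in equilibrium; friction equals the required value.

f ≈ 109 N (up the incline)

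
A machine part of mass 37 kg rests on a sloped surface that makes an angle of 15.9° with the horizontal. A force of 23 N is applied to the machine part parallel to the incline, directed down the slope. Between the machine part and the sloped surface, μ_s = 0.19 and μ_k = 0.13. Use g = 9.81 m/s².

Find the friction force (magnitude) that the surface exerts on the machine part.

f ≈ 45.4 N (up the incline)

Normal force: N = m g cos θ = 37 × 9.81 × cos 15.9° = 349.1 N.
For equilibrium along the incline the friction force must supply f = m g sin θ + P = 99.44 + 23 = 122.4 N (positive meaning up-slope).
Static friction can supply at most μ_s N = 66.33 N.
Since |122.4| > 66.33 N, static friction cannot hold it; the machine part slides down the incline and kinetic friction applies: f = μ_k N = 0.13 × 349.1 = 45.4 N.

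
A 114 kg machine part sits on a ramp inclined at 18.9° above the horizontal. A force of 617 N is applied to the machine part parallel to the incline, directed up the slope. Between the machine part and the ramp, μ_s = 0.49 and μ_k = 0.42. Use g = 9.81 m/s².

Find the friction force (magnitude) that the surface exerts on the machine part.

Normal force: N = m g cos θ = 114 × 9.81 × cos 18.9° = 1058 N.
The friction needed for equilibrium is m g sin θ − P = 362.2 − 617 = -254.8 N, measured positive up-slope.
The static-friction ceiling is μ_s N = 0.49 × 1058 = 518.4 N.
Since |-254.8| ≤ 518.4 N, static friction is sufficient; f equals the required value, not μ_s N.

f ≈ 255 N (down the incline)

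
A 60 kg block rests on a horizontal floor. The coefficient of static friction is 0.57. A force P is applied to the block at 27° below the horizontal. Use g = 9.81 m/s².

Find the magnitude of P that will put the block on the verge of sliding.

N = m g + P sin α (the push presses the block into the horizontal floor).
At impending slip, P cos α = μ_s N = μ_s (m g + P sin α).
Solving: P (cos α − μ_s sin α) = μ_s m g → P = 0.57×589/(cos 27° − 0.57 sin 27°) = 336/0.6322 = 531 N.

P ≈ 531 N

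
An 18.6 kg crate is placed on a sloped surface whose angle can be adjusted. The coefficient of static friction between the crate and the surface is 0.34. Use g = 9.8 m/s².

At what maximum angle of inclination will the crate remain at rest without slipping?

θ_max ≈ 18.8°

At the slip threshold, m g sin θ = μ_s · m g cos θ, so tan θ = μ_s.
θ_max = arctan(0.34) = 18.8°.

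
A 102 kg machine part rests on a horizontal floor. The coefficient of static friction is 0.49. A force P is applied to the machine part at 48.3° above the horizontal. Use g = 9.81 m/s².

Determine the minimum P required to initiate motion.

N = m g − P sin α (the pull lifts the machine part).
At impending slip, P cos α = μ_s N = μ_s (m g − P sin α).
Solving: P (cos α + μ_s sin α) = μ_s m g → P = 0.49×1000/(cos 48.3° + 0.49 sin 48.3°) = 490/1.031 = 476 N.

P ≈ 476 N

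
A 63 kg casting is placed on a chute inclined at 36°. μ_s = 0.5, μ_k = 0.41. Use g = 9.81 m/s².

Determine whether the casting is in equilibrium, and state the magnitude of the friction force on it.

N = m g cos θ = 500 N.
Down-slope weight component: m g sin θ = 363 N.
μ_s N = 250 N.
363 > 250 N, so it slides; kinetic friction f = μ_k N = 0.41×500 = 205 N.

f ≈ 205 N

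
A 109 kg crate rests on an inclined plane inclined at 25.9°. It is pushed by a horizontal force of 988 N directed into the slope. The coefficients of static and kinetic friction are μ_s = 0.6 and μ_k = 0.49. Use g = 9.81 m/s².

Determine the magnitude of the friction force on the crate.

Resolve perpendicular to the incline: N = m g cos θ + P sin θ = 109×9.81×cos 25.9° + 988×sin 25.9° = 1393 N.
Along the incline, the net driving force (taking up-slope positive) is P cos θ − m g sin θ = 888.8 − 467.1 = 421.7 N, so equilibrium requires friction f = -421.7 N (down-slope).
The limit of static friction is μ_s N = 836.1 N.
|f_req| = 421.7 ≤ 836.1 N → the crate is in equilibrium; friction equals the required value.

f ≈ 422 N (down the incline)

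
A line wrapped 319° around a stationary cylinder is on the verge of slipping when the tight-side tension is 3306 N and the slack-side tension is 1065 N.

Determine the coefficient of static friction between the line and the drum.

T₂/T₁ = e^{μβ} → μ = ln(T₂/T₁)/β.
β = 319° = 5.568 rad.
μ = ln(3306/1065)/5.568 = ln(3.104)/5.568 = 0.203.

μ ≈ 0.203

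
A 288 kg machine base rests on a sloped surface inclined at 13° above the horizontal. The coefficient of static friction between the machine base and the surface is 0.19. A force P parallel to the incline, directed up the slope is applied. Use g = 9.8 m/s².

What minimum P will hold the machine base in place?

The machine base tends to slide down (tan θ > μ_s), so at the point of impending slip friction acts up-slope at its limit: f = μ_s N.
P is parallel to the surface, so N = m g cos θ = 2750 N.
Along the incline: P + μ_s N = m g sin θ, so P = 635 − 0.19×2750 = 112 N.

P_min ≈ 112 N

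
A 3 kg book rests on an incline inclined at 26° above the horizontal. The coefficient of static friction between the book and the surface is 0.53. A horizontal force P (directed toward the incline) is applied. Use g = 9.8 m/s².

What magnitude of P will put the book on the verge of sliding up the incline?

P ≈ 40.4 N

At impending motion up the slope, friction acts down-slope at its limit: f = μ_s N.
Perpendicular to the incline: N = m g cos θ + P sin θ.
Along the incline: P cos θ = m g sin θ + μ_s N = m g sin θ + μ_s (m g cos θ + P sin θ).
Solving, P (cos θ − μ_s sin θ) = m g (sin θ + μ_s cos θ), so P = 3×9.8×(sin 26° + 0.53 cos 26°)/(cos 26° − 0.53 sin 26°) = 29.4×0.9147/0.6665 = 40.4 N.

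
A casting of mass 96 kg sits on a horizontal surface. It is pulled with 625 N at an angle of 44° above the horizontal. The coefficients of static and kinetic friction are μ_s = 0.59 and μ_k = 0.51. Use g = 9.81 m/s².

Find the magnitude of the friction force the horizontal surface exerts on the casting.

The vertical component of P reduces the normal force: N = m g − P sin α = 941.8 − 434.2 = 507.6 N.
Horizontally, friction must balance P cos α = 449.6 N.
μ_s N = 0.59 × 507.6 = 299.5 N.
449.6 > 299.5 N → the casting slides; f = μ_k N = 0.51×507.6 = 259 N.

f ≈ 259 N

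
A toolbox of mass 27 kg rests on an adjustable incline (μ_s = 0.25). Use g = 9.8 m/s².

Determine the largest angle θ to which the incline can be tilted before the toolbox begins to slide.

θ_max ≈ 14°

At the slip threshold, m g sin θ = μ_s · m g cos θ, so tan θ = μ_s.
θ_max = arctan(0.25) = 14°.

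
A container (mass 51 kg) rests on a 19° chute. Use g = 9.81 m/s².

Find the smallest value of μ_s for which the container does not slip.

At the slip threshold m g sin θ = μ_s m g cos θ, so μ_s,min = tan θ.
μ_s,min = tan 19° = 0.344.

μ_s,min ≈ 0.344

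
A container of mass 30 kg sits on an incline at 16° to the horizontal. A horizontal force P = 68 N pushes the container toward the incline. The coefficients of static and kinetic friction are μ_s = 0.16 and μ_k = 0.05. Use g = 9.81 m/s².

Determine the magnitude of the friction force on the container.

f ≈ 15.8 N (up the incline)

Resolve perpendicular to the incline: N = m g cos θ + P sin θ = 30×9.81×cos 16° + 68×sin 16° = 301.6 N.
Along the incline, the net driving force (taking up-slope positive) is P cos θ − m g sin θ = 65.37 − 81.12 = -15.75 N, so equilibrium requires friction f = 15.75 N (up-slope).
The limit of static friction is μ_s N = 48.26 N.
|f_req| = 15.75 ≤ 48.26 N → the container is in equilibrium; friction equals the required value.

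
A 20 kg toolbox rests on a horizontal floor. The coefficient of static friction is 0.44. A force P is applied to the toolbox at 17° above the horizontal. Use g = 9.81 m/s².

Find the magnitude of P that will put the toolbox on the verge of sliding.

N = m g − P sin α (the pull lifts the toolbox).
At impending slip, P cos α = μ_s N = μ_s (m g − P sin α).
Solving: P (cos α + μ_s sin α) = μ_s m g → P = 0.44×196/(cos 17° + 0.44 sin 17°) = 86.3/1.085 = 79.6 N.

P ≈ 79.6 N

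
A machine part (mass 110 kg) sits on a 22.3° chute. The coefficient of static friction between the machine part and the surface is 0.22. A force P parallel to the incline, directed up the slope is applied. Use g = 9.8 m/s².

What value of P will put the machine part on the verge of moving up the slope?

P ≈ 628 N

At impending motion up the slope, friction acts down-slope at its limit: f = μ_s N.
P is parallel to the surface, so N = m g cos θ = 997 N.
Along the incline: P = m g sin θ + μ_s N = 409 + 0.22×997 = 628 N.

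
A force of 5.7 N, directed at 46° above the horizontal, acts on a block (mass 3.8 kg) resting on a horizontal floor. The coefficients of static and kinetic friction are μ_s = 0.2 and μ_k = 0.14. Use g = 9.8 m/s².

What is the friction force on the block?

f ≈ 3.96 N

The vertical component of P reduces the normal force: N = m g − P sin α = 37.24 − 4.1 = 33.14 N.
For equilibrium, f = P cos α = 5.7×cos 46° = 3.96 N.
The static-friction limit is μ_s N = 6.628 N.
Since 3.96 N does not exceed the limit, the block stays at rest and f = 3.96 N.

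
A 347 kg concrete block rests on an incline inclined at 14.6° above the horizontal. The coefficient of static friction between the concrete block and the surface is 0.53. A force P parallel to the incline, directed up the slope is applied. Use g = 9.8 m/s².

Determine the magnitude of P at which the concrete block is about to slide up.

P ≈ 2600 N

At impending motion up the slope, friction acts down-slope at its limit: f = μ_s N.
P is parallel to the surface, so N = m g cos θ = 3290 N.
Along the incline: P = m g sin θ + μ_s N = 857 + 0.53×3290 = 2600 N.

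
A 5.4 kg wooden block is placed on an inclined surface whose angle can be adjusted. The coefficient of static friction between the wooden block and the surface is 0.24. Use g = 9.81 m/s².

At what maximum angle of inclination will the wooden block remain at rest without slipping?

θ_max ≈ 13.5°

At the slip threshold, m g sin θ = μ_s · m g cos θ, so tan θ = μ_s.
θ_max = arctan(0.24) = 13.5°.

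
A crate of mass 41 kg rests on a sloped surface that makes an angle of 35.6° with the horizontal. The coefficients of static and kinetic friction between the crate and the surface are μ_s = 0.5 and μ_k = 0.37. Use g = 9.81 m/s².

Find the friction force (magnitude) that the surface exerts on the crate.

f ≈ 121 N (up the incline)

Perpendicular to the surface, N = m g cos θ = 41·9.81·cos 35.6° = 327 N.
Along the slope the weight component is m g sin θ = 234.1 N; friction must supply exactly this, acting up-slope.
Static friction can supply at most μ_s N = 163.5 N.
|234.1| exceeds 163.5 N, so the crate slips down-slope; friction is kinetic, f = μ_k N = 0.37×327 = 121 N.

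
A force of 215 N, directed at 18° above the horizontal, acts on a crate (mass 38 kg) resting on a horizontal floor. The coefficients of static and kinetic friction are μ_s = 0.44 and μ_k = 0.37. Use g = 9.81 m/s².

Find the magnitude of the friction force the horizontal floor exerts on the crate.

Vertical equilibrium gives N = m g − P sin α = 306.3 N.
For equilibrium, f = P cos α = 215×cos 18° = 204.5 N.
The static-friction limit is μ_s N = 134.8 N.
204.5 > 134.8 N → the crate slides; f = μ_k N = 0.37×306.3 = 113 N.

f ≈ 113 N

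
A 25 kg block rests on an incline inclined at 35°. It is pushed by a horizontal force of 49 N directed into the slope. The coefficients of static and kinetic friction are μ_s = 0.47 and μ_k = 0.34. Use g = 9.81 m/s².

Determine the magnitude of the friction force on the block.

f ≈ 101 N (up the incline)

The horizontal push has a component P sin θ into the surface, so N = m g cos θ + P sin θ = 200.9 + 28.11 = 229 N.
Parallel to the incline: P cos θ − m g sin θ = 40.14 − 140.7 = -100.5 N; the friction needed to balance this is 100.5 N acting up the slope.
Maximum static friction: μ_s N = 0.47 × 229 = 107.6 N.
Since 100.5 N is within the 107.6 N limit, the block stays put and friction is exactly 101 N.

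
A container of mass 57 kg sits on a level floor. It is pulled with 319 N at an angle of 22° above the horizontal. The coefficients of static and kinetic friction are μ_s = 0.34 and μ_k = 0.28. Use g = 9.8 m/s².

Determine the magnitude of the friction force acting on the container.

N = m g − P sin α = 558.6 − 319×sin 22° = 439.1 N.
Horizontally, friction must balance P cos α = 295.8 N.
μ_s N = 0.34 × 439.1 = 149.3 N.
295.8 > 149.3 N → the container slides; f = μ_k N = 0.28×439.1 = 123 N.

f ≈ 123 N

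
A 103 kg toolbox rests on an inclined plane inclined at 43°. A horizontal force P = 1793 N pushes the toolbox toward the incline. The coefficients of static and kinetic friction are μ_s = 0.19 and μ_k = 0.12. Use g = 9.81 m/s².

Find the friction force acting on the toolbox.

f ≈ 235 N (down the incline)

Resolve perpendicular to the incline: N = m g cos θ + P sin θ = 103×9.81×cos 43° + 1793×sin 43° = 1962 N.
Along the incline, the net driving force (taking up-slope positive) is P cos θ − m g sin θ = 1311 − 689.1 = 622.2 N, so equilibrium requires friction f = -622.2 N (down-slope).
The limit of static friction is μ_s N = 372.7 N.
The required 622.2 N exceeds the static limit, so the toolbox slides up-slope and f = μ_k N = 0.12×1962 = 235 N.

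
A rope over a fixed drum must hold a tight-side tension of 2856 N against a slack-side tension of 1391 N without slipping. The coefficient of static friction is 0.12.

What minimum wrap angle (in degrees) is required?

T₂/T₁ = e^{μβ} → β = ln(T₂/T₁)/μ.
β = ln(2856/1391)/0.12 = 0.7194/0.12 = 5.995 rad.
In degrees: β = 5.995 × 180/π = 343°.

β_min ≈ 343°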